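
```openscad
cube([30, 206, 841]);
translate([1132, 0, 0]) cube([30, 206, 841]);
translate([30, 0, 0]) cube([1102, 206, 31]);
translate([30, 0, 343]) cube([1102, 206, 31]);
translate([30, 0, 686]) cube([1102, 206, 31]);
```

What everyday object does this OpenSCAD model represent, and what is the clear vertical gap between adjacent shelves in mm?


A bookshelf. The clear shelf gap is 312 mm.

Two tall side panels with 3 horizontal boards between them — a bookshelf. The first two shelf undersides are at z = 0 and z = 343; with shelf thickness 31, the clear gap is 343 − 0 − 31 = 312 mm.


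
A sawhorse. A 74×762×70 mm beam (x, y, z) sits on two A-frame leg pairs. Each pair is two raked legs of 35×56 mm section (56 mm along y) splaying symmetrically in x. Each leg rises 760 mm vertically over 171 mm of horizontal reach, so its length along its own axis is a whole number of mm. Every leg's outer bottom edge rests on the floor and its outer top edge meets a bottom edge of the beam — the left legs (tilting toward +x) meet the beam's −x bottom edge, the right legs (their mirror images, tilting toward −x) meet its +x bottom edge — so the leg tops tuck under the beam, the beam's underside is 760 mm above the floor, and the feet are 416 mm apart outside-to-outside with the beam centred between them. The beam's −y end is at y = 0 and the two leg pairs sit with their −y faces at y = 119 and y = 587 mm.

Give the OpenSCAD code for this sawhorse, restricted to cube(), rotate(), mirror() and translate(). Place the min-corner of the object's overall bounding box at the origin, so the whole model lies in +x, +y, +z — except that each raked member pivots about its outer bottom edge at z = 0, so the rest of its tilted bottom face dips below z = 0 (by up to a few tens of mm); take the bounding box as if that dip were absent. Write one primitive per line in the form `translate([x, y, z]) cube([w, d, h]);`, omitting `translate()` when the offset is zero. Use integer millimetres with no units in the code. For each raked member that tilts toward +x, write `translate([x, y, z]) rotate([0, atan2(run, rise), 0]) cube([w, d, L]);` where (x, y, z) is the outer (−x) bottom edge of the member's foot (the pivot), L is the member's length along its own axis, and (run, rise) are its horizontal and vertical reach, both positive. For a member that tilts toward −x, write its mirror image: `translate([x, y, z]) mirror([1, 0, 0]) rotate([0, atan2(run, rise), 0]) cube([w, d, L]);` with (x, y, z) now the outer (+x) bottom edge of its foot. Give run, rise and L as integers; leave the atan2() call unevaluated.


// leg length = √(171² + 760²) = 779
// right-leg outer foot x = 2·171 + 74 = 416
// beam min-corner = (171, 0, 760)
translate([171, 0, 760]) cube([74, 762, 70]);
translate([0, 119, 0]) rotate([0, atan2(171, 760), 0]) cube([35, 56, 779]);
translate([416, 119, 0]) mirror([1, 0, 0]) rotate([0, atan2(171, 760), 0]) cube([35, 56, 779]);
translate([0, 587, 0]) rotate([0, atan2(171, 760), 0]) cube([35, 56, 779]);
translate([416, 587, 0]) mirror([1, 0, 0]) rotate([0, atan2(171, 760), 0]) cube([35, 56, 779]);


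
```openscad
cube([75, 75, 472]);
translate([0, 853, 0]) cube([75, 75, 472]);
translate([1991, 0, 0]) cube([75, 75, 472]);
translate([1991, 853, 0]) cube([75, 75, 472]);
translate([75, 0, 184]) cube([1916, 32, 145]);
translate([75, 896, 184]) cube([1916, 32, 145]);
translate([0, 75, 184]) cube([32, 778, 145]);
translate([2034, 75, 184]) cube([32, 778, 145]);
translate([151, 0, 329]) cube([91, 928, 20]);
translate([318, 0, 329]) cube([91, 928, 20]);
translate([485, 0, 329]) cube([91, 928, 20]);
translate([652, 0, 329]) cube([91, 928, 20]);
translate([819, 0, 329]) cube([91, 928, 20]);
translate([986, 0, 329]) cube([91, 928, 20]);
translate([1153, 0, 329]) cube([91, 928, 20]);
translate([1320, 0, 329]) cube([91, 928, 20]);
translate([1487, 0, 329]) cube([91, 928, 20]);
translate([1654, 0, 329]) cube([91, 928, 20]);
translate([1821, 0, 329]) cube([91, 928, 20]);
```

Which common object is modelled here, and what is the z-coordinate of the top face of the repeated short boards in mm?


A bed frame. The slat-top height is 349 mm.

Four posts, four rails, and a row of slats — a bed frame. Slats sit on the rails at z = 184 + 145 = 329; with slat thickness 20, the top is 349 mm.


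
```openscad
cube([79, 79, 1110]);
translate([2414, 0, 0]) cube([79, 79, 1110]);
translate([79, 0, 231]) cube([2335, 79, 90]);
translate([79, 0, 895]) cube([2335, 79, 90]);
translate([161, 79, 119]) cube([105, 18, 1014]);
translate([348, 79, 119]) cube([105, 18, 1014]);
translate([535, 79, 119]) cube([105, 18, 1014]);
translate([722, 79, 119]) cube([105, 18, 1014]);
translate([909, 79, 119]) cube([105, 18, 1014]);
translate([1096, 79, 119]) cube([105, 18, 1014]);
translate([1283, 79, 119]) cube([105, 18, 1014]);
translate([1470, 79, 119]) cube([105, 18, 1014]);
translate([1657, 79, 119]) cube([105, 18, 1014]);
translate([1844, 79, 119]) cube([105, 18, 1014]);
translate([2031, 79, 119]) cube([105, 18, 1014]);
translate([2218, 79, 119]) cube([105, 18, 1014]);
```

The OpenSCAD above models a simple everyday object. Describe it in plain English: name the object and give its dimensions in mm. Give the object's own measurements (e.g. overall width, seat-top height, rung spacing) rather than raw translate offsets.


A fence section. Two 79×79 mm posts, 1110 mm tall, stand on the floor with a clear span of 2335 mm between their inner faces. Two horizontal rails of 79×90 mm section span the gap between the posts with their undersides at z = 231 mm and z = 895 mm, flush with the posts' −y face. 12 pickets, each 105 mm wide, 18 mm thick and 1014 mm tall, are fixed to the +y face of the rails with their bottoms at z = 119 mm, spaced across the span with a 82 mm gap after the −x post and between neighbouring pickets, with 91 mm left before the +x post.


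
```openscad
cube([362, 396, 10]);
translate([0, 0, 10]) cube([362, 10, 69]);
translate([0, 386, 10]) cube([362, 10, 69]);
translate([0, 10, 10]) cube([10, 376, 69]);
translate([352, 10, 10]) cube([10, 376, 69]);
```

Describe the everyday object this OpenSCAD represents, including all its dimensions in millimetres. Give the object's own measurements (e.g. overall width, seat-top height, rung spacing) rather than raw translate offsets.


An open-topped rectangular box: outside dimensions 362×396×79 mm, with a uniform wall and base thickness of 10 mm. The base is a full 362×396 slab on the floor; four walls sit on top of the base. The front and back walls (the −y and +y sides) span the full width; the two side walls fit between them.


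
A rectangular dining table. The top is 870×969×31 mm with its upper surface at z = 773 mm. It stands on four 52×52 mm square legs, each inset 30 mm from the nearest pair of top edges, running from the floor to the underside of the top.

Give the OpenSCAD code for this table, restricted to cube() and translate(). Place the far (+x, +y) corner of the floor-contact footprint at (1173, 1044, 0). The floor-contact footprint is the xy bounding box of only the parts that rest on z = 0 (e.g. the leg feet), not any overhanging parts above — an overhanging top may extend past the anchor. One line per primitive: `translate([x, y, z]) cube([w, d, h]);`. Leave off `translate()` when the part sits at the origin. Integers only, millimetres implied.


// leg_h = 773 - 31 = 742
translate([333, 105, 742]) cube([870, 969, 31]);
translate([363, 135, 0]) cube([52, 52, 742]);
translate([1121, 135, 0]) cube([52, 52, 742]);
translate([363, 992, 0]) cube([52, 52, 742]);
translate([1121, 992, 0]) cube([52, 52, 742]);


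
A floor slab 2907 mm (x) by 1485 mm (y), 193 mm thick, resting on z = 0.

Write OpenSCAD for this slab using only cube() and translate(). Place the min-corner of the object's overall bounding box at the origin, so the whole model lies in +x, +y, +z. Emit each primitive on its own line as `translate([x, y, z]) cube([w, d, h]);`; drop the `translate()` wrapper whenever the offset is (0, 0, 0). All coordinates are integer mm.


cube([2907, 1485, 193]);


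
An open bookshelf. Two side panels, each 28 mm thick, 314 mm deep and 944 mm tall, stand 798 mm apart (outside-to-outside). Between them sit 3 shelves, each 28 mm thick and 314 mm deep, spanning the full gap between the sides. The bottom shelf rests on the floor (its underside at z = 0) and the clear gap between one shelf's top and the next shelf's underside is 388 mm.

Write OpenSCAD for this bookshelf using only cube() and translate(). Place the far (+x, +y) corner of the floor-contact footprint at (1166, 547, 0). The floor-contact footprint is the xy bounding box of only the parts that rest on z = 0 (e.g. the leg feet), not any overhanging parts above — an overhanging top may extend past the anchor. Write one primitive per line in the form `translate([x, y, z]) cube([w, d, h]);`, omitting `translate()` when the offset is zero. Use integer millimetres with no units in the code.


translate([368, 233, 0]) cube([28, 314, 944]);
translate([1138, 233, 0]) cube([28, 314, 944]);
translate([396, 233, 0]) cube([742, 314, 28]);
translate([396, 233, 416]) cube([742, 314, 28]);
translate([396, 233, 832]) cube([742, 314, 28]);


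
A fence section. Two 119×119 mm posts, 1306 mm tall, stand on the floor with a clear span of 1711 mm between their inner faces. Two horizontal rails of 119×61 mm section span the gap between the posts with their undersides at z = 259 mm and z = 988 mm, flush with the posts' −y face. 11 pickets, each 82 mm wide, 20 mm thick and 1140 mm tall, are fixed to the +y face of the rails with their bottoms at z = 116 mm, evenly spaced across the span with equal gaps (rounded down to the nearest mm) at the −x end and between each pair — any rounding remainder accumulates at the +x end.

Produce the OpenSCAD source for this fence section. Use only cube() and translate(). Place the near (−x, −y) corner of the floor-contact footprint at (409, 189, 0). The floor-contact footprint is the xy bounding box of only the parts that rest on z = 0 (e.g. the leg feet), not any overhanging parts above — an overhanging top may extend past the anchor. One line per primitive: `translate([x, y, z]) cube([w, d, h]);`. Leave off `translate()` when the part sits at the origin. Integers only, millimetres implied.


translate([409, 189, 0]) cube([119, 119, 1306]);
translate([2239, 189, 0]) cube([119, 119, 1306]);
translate([528, 189, 259]) cube([1711, 119, 61]);
translate([528, 189, 988]) cube([1711, 119, 61]);
translate([595, 308, 116]) cube([82, 20, 1140]);
translate([744, 308, 116]) cube([82, 20, 1140]);
translate([893, 308, 116]) cube([82, 20, 1140]);
translate([1042, 308, 116]) cube([82, 20, 1140]);
translate([1191, 308, 116]) cube([82, 20, 1140]);
translate([1340, 308, 116]) cube([82, 20, 1140]);
translate([1489, 308, 116]) cube([82, 20, 1140]);
translate([1638, 308, 116]) cube([82, 20, 1140]);
translate([1787, 308, 116]) cube([82, 20, 1140]);
translate([1936, 308, 116]) cube([82, 20, 1140]);
translate([2085, 308, 116]) cube([82, 20, 1140]);


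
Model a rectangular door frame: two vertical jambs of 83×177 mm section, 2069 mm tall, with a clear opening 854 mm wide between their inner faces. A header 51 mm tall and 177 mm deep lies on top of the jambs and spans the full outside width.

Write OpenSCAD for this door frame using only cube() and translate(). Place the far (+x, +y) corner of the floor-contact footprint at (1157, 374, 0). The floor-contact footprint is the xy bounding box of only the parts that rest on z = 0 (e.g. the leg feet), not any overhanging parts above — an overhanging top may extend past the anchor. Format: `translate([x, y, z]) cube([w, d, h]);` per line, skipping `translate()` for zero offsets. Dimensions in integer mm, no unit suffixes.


translate([137, 197, 0]) cube([83, 177, 2069]);
translate([1074, 197, 0]) cube([83, 177, 2069]);
translate([137, 197, 2069]) cube([1020, 177, 51]);


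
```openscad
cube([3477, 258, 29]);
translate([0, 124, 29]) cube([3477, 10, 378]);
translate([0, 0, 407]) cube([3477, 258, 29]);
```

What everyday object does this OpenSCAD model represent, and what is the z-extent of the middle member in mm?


An I-beam. The web height is 378 mm.

Two wide flanges with a thin centred web — an I-beam. Overall 436 mm minus two 29 mm flanges gives a web of 436 − 2·29 = 378 mm.


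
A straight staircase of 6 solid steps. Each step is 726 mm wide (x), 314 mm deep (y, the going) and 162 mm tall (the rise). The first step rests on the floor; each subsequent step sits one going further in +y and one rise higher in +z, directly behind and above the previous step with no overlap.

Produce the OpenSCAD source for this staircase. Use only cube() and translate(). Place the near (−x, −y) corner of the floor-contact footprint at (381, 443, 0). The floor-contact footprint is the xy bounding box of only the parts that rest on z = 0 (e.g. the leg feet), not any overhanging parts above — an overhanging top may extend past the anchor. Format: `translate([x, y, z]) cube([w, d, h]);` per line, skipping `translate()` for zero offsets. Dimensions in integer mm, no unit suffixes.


translate([381, 443, 0]) cube([726, 314, 162]);
translate([381, 757, 162]) cube([726, 314, 162]);
translate([381, 1071, 324]) cube([726, 314, 162]);
translate([381, 1385, 486]) cube([726, 314, 162]);
translate([381, 1699, 648]) cube([726, 314, 162]);
translate([381, 2013, 810]) cube([726, 314, 162]);


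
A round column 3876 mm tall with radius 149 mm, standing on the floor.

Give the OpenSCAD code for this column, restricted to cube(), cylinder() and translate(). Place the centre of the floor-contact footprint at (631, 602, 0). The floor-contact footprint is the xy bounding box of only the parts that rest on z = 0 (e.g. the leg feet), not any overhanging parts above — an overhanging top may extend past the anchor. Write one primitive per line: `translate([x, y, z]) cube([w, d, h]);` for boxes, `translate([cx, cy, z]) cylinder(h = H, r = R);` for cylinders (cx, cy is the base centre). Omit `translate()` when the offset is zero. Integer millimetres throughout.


translate([631, 602, 0]) cylinder(h = 3876, r = 149);


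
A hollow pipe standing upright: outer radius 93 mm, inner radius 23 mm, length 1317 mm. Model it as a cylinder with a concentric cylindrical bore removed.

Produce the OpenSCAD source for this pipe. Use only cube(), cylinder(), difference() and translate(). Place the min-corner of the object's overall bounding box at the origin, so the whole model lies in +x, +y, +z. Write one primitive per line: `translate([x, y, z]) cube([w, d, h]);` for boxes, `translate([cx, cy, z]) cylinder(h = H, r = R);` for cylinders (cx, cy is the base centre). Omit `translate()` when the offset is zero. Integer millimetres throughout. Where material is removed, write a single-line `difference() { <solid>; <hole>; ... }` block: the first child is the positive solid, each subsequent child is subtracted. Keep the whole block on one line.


difference() { translate([93, 93, 0]) cylinder(h = 1317, r = 93); translate([93, 93, 0]) cylinder(h = 1317, r = 23); }


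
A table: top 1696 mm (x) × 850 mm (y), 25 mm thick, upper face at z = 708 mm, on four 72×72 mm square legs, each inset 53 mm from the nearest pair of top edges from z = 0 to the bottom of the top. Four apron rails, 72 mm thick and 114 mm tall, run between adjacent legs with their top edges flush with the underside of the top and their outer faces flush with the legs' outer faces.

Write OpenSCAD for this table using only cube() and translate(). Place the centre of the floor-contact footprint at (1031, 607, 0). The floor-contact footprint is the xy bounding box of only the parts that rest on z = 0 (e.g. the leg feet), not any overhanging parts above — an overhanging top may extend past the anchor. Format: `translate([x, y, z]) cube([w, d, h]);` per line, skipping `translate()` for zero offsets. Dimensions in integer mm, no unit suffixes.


translate([183, 182, 683]) cube([1696, 850, 25]);
translate([236, 235, 0]) cube([72, 72, 683]);
translate([1754, 235, 0]) cube([72, 72, 683]);
translate([236, 907, 0]) cube([72, 72, 683]);
translate([1754, 907, 0]) cube([72, 72, 683]);
translate([308, 235, 569]) cube([1446, 72, 114]);
translate([308, 907, 569]) cube([1446, 72, 114]);
translate([236, 307, 569]) cube([72, 600, 114]);
translate([1754, 307, 569]) cube([72, 600, 114]);


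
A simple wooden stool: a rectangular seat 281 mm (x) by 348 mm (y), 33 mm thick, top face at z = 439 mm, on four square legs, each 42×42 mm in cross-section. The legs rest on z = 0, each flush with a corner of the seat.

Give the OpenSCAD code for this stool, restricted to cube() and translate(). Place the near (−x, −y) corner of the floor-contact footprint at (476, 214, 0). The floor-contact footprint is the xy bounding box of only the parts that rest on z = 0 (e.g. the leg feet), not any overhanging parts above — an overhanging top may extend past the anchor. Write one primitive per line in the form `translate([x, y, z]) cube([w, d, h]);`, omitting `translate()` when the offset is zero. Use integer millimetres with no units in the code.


translate([476, 214, 406]) cube([281, 348, 33]);
translate([476, 214, 0]) cube([42, 42, 406]);
translate([715, 214, 0]) cube([42, 42, 406]);
translate([476, 520, 0]) cube([42, 42, 406]);
translate([715, 520, 0]) cube([42, 42, 406]);


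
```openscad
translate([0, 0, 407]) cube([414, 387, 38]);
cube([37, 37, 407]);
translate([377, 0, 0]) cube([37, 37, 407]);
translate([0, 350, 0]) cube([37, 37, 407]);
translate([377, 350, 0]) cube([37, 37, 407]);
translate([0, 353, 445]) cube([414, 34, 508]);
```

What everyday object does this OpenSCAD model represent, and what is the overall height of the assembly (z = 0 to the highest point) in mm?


A chair. The overall height is 953 mm.

A slab on four corner posts with a tall panel at the back — a chair. The seat slab sits at z = 407 with thickness 38, and the 508 mm backrest starts at the seat top, so the overall height is 407 + 38 + 508 = 953 mm.


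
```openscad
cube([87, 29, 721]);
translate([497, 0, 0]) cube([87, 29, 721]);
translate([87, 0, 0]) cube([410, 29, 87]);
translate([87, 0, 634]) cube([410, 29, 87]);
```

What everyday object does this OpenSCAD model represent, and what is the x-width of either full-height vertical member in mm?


A picture frame. The border width is 87 mm.

Four thin pieces enclosing a rectangular opening — a picture frame. The two full-height stiles are 721 mm tall; the top rail sits at z = 634 and is 87 mm tall, so the border above the opening is 721 − 634 = 87 mm, matching the stile x-width.


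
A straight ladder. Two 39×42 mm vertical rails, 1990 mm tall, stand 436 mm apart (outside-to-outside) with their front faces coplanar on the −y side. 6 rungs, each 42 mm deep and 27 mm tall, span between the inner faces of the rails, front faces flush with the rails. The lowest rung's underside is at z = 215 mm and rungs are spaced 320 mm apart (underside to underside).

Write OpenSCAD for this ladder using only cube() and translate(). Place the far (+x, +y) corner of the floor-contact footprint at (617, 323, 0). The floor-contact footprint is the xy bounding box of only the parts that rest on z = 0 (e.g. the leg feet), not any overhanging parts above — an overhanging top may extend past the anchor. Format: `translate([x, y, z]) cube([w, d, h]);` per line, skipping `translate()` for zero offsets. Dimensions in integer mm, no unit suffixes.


translate([181, 281, 0]) cube([39, 42, 1990]);
translate([578, 281, 0]) cube([39, 42, 1990]);
translate([220, 281, 215]) cube([358, 42, 27]);
translate([220, 281, 535]) cube([358, 42, 27]);
translate([220, 281, 855]) cube([358, 42, 27]);
translate([220, 281, 1175]) cube([358, 42, 27]);
translate([220, 281, 1495]) cube([358, 42, 27]);
translate([220, 281, 1815]) cube([358, 42, 27]);


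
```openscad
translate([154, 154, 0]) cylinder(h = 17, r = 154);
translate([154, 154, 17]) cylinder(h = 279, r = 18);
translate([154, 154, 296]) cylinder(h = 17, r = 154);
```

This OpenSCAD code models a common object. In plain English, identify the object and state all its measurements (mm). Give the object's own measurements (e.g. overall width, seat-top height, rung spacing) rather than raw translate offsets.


A spool: two coaxial disc flanges of radius 154 mm and thickness 17 mm, joined by a core cylinder of radius 18 mm and height 279 mm. The lower flange rests on z = 0 and the three cylinders share a vertical axis.


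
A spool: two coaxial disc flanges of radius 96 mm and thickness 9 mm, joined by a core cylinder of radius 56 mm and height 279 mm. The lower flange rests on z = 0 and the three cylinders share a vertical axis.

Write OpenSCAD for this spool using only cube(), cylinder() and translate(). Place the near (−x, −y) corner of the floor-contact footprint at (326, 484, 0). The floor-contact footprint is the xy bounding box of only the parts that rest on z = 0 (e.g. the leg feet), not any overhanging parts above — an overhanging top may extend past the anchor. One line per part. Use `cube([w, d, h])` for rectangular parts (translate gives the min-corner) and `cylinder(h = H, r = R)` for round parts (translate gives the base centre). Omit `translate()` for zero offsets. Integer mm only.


translate([422, 580, 0]) cylinder(h = 9, r = 96);
translate([422, 580, 9]) cylinder(h = 279, r = 56);
translate([422, 580, 288]) cylinder(h = 9, r = 96);


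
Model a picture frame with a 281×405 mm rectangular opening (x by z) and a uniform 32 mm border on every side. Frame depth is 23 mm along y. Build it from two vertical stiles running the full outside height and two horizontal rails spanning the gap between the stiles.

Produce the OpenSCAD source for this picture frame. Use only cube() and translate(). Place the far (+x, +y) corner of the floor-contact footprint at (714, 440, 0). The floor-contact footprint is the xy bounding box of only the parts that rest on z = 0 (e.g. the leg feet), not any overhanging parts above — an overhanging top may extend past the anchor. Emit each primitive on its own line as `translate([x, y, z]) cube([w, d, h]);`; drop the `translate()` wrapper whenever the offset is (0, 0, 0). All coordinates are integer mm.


translate([369, 417, 0]) cube([32, 23, 469]);
translate([682, 417, 0]) cube([32, 23, 469]);
translate([401, 417, 0]) cube([281, 23, 32]);
translate([401, 417, 437]) cube([281, 23, 32]);


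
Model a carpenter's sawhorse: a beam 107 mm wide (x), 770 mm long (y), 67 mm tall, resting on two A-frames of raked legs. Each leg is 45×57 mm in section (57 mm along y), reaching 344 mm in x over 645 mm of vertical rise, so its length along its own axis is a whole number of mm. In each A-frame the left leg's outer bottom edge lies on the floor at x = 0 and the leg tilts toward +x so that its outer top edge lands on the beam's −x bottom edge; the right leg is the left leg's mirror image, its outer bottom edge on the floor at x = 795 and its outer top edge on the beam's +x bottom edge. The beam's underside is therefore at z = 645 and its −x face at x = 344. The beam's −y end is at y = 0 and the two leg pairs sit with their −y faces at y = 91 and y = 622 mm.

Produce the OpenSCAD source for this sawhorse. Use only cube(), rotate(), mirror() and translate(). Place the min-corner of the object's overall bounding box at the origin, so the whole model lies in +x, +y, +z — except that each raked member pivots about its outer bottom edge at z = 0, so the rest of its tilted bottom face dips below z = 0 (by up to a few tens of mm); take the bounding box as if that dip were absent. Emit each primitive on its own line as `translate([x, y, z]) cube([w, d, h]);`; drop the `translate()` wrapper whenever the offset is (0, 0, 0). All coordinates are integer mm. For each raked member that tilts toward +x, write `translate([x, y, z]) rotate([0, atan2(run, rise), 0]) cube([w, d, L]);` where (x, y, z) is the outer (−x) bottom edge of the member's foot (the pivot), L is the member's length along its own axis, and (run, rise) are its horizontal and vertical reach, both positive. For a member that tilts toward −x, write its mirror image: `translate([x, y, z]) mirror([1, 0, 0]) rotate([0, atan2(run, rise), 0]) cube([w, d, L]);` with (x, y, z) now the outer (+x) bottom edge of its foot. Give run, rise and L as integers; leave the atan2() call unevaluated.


// leg length = √(344² + 645²) = 731
// right-leg outer foot x = 2·344 + 107 = 795
// beam min-corner = (344, 0, 645)
translate([344, 0, 645]) cube([107, 770, 67]);
translate([0, 91, 0]) rotate([0, atan2(344, 645), 0]) cube([45, 57, 731]);
translate([795, 91, 0]) mirror([1, 0, 0]) rotate([0, atan2(344, 645), 0]) cube([45, 57, 731]);
translate([0, 622, 0]) rotate([0, atan2(344, 645), 0]) cube([45, 57, 731]);
translate([795, 622, 0]) mirror([1, 0, 0]) rotate([0, atan2(344, 645), 0]) cube([45, 57, 731]);


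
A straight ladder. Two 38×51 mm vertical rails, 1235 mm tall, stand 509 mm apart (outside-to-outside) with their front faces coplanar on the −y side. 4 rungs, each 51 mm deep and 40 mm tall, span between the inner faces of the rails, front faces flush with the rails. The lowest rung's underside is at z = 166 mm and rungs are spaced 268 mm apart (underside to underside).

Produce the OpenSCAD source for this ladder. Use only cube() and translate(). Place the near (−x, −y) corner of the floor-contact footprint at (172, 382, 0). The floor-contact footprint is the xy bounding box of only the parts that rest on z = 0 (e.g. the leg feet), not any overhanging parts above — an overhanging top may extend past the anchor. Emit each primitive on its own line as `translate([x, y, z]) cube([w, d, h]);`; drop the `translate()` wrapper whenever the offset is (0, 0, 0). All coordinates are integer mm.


// rung span = 509 - 2*38 = 433
// rung[k] z = 166 + k*268
translate([172, 382, 0]) cube([38, 51, 1235]);
translate([643, 382, 0]) cube([38, 51, 1235]);
translate([210, 382, 166]) cube([433, 51, 40]);
translate([210, 382, 434]) cube([433, 51, 40]);
translate([210, 382, 702]) cube([433, 51, 40]);
translate([210, 382, 970]) cube([433, 51, 40]);


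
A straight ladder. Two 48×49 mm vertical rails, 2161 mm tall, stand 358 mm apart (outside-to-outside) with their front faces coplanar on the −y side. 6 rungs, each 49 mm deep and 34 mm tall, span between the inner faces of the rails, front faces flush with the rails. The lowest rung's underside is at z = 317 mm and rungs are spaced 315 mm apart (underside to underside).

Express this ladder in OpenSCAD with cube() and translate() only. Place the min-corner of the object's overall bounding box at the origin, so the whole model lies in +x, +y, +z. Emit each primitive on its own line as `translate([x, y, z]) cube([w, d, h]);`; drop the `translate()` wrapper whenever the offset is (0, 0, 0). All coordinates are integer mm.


cube([48, 49, 2161]);
translate([310, 0, 0]) cube([48, 49, 2161]);
translate([48, 0, 317]) cube([262, 49, 34]);
translate([48, 0, 632]) cube([262, 49, 34]);
translate([48, 0, 947]) cube([262, 49, 34]);
translate([48, 0, 1262]) cube([262, 49, 34]);
translate([48, 0, 1577]) cube([262, 49, 34]);
translate([48, 0, 1892]) cube([262, 49, 34]);


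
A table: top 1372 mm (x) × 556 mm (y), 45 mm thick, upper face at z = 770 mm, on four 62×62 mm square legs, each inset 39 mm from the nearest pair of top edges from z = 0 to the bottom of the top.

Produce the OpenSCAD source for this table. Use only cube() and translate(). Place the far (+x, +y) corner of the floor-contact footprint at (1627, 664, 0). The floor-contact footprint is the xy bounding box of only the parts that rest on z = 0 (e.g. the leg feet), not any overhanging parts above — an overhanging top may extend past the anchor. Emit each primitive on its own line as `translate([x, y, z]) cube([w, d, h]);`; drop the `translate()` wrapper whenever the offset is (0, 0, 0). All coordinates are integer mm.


translate([294, 147, 725]) cube([1372, 556, 45]);
translate([333, 186, 0]) cube([62, 62, 725]);
translate([1565, 186, 0]) cube([62, 62, 725]);
translate([333, 602, 0]) cube([62, 62, 725]);
translate([1565, 602, 0]) cube([62, 62, 725]);


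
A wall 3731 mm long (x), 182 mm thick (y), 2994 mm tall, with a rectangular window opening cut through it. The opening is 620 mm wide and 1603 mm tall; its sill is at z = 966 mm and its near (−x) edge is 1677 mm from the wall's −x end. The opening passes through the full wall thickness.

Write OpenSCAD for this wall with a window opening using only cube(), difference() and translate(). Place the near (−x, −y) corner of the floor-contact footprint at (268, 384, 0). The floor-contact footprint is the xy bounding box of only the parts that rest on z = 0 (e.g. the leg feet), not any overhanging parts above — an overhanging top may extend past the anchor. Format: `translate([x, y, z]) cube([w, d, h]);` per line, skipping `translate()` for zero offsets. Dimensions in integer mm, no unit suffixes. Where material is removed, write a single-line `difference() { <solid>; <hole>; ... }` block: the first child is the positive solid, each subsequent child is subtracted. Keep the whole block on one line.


difference() { translate([268, 384, 0]) cube([3731, 182, 2994]); translate([1945, 384, 966]) cube([620, 182, 1603]); }


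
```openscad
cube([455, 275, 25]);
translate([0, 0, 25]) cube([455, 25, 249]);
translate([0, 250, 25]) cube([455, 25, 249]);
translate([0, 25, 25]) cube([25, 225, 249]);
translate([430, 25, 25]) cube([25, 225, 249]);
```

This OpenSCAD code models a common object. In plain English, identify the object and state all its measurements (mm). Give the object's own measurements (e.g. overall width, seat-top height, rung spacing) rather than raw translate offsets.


An open-topped rectangular box: outside dimensions 455×275×274 mm, with a uniform wall and base thickness of 25 mm. The base is a full 455×275 slab on the floor; four walls sit on top of the base. The front and back walls (the −y and +y sides) span the full width; the two side walls fit between them.


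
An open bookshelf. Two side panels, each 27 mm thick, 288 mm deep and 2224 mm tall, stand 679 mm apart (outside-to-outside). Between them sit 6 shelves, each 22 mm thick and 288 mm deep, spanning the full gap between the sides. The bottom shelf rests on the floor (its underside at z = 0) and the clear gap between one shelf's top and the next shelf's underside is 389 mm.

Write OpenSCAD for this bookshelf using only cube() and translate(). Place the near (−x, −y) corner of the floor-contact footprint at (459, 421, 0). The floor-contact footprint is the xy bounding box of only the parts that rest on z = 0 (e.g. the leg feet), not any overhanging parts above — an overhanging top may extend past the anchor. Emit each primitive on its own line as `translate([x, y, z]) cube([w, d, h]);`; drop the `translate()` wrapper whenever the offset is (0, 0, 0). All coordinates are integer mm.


translate([459, 421, 0]) cube([27, 288, 2224]);
translate([1111, 421, 0]) cube([27, 288, 2224]);
translate([486, 421, 0]) cube([625, 288, 22]);
translate([486, 421, 411]) cube([625, 288, 22]);
translate([486, 421, 822]) cube([625, 288, 22]);
translate([486, 421, 1233]) cube([625, 288, 22]);
translate([486, 421, 1644]) cube([625, 288, 22]);
translate([486, 421, 2055]) cube([625, 288, 22]);


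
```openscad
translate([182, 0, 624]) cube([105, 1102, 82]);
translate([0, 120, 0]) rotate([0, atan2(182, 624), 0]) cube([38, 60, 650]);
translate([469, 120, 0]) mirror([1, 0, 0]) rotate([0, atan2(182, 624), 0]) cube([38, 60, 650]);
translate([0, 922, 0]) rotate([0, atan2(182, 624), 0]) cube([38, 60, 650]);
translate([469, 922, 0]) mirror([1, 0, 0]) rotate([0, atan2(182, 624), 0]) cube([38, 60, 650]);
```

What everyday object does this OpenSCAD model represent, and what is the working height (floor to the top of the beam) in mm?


A sawhorse. The overall height is 706 mm.

A beam across two mirrored pairs of raked legs — a sawhorse. The beam's underside is at z = 624 (matching the legs' vertical rise in atan2(182, 624)) and the beam is 82 mm tall, so its top is at 624 + 82 = 706 mm. The raked legs top out at the beam's underside, so that is the highest point.


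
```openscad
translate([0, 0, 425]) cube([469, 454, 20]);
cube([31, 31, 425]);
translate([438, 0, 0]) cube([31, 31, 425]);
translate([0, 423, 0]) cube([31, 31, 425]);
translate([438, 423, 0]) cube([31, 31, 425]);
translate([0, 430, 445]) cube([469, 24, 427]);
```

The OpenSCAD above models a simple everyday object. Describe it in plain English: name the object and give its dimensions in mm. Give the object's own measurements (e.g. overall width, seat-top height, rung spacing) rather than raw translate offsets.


A chair. The seat is a 469×454×20 mm slab with its top at z = 445 mm, on four 31×31 mm corner legs (flush with the seat edges, standing on z = 0). A flat backrest 24 mm thick, 427 mm tall, spans the full seat width and rises from the seat top along its +y edge, rear face flush with the rear of the seat.


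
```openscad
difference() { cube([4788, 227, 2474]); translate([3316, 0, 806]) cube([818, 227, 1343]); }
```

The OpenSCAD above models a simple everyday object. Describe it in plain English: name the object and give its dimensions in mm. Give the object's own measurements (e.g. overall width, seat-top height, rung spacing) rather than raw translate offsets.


A wall 4788 mm long (x), 227 mm thick (y), 2474 mm tall, with a rectangular window opening cut through it. The opening is 818 mm wide and 1343 mm tall; its sill is at z = 806 mm and its near (−x) edge is 3316 mm from the wall's −x end. The opening passes through the full wall thickness.


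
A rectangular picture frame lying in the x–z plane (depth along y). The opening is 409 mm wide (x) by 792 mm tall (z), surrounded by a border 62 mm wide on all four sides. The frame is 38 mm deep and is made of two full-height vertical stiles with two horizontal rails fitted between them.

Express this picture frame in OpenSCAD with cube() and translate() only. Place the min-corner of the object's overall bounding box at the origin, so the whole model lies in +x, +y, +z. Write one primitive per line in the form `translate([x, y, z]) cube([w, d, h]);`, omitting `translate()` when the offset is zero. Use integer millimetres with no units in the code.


cube([62, 38, 916]);
translate([471, 0, 0]) cube([62, 38, 916]);
translate([62, 0, 0]) cube([409, 38, 62]);
translate([62, 0, 854]) cube([409, 38, 62]);


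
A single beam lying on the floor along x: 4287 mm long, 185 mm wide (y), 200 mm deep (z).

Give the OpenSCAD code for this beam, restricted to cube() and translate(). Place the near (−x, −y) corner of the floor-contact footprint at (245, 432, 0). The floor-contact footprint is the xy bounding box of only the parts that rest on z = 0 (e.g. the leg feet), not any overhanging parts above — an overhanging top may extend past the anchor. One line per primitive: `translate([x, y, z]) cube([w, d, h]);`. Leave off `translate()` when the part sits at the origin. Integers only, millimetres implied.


translate([245, 432, 0]) cube([4287, 185, 200]);


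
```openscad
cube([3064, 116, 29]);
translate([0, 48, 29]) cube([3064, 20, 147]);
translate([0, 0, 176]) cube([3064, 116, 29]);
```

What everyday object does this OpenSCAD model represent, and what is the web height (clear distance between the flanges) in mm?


An I-beam. The web height is 147 mm.

Two wide flanges with a thin centred web — an I-beam. Overall 205 mm minus two 29 mm flanges gives a web of 205 − 2·29 = 147 mm.


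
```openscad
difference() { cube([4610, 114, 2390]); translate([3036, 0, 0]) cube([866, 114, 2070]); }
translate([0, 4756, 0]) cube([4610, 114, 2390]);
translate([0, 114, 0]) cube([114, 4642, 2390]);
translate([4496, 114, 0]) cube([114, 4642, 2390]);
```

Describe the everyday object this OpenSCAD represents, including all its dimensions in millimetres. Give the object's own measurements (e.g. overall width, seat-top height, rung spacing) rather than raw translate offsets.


A single room: four walls, each 2390 mm tall and 114 mm thick, enclosing an outside footprint 4610×4870 mm (x × y), no floor or roof. The front and back walls (−y and +y sides) run the full x-width; the side walls fit between their inner faces. A door opening 866 mm wide and 2070 mm tall is cut through the front wall from the floor up, its −x edge 3036 mm from the wall's −x end.


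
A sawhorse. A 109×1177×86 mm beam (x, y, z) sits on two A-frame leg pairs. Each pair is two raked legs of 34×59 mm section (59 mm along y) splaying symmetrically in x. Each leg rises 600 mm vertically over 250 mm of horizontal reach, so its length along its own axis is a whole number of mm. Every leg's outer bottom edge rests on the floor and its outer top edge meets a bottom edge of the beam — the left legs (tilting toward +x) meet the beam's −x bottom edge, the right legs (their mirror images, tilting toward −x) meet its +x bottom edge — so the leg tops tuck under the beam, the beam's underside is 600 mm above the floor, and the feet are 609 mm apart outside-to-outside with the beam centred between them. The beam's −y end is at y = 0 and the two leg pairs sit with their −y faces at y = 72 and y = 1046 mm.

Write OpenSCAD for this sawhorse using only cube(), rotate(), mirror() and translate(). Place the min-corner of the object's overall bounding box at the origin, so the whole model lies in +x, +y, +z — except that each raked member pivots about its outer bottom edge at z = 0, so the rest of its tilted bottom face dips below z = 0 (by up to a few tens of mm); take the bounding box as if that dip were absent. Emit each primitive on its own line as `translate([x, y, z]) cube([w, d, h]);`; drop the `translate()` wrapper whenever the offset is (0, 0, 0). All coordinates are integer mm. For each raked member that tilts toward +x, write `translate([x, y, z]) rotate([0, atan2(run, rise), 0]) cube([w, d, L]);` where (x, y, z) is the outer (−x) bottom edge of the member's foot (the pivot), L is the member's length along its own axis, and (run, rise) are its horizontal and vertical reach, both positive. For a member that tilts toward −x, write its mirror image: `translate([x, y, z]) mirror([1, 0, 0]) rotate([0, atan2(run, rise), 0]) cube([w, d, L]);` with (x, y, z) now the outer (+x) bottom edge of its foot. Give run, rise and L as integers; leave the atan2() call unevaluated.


// leg length = √(250² + 600²) = 650
// right-leg outer foot x = 2·250 + 109 = 609
// beam min-corner = (250, 0, 600)
translate([250, 0, 600]) cube([109, 1177, 86]);
translate([0, 72, 0]) rotate([0, atan2(250, 600), 0]) cube([34, 59, 650]);
translate([609, 72, 0]) mirror([1, 0, 0]) rotate([0, atan2(250, 600), 0]) cube([34, 59, 650]);
translate([0, 1046, 0]) rotate([0, atan2(250, 600), 0]) cube([34, 59, 650]);
translate([609, 1046, 0]) mirror([1, 0, 0]) rotate([0, atan2(250, 600), 0]) cube([34, 59, 650]);


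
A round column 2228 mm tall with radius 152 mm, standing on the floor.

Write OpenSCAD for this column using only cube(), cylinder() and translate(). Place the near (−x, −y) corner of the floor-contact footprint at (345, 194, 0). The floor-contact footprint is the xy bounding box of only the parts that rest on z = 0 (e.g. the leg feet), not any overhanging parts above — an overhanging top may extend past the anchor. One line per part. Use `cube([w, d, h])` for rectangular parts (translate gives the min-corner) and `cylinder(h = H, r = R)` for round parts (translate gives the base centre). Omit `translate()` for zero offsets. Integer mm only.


translate([497, 346, 0]) cylinder(h = 2228, r = 152);


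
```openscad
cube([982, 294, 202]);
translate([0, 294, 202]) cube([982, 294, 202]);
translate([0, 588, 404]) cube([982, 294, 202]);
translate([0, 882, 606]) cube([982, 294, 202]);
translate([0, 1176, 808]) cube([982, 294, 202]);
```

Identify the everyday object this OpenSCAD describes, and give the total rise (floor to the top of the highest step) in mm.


A staircase. The total rise is 1010 mm.

5 identical blocks, each offset up and back from the previous — a staircase. Each step is 202 mm tall and there are 5 of them, so the total rise is 5 × 202 = 1010 mm.
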